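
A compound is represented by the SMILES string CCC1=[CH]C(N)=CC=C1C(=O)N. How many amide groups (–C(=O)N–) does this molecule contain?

The amide motif appears at heavy-atom position 10 in the SMILES.
Other groups present: 1 primary amine.
Amide count: 1.

1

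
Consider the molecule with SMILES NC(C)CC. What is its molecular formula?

C4H11N

Walk through each heavy atom and fill implicit hydrogens from standard valence (C 4, N 3, O 2, S 2, halogen 1):
  atom 1: N, bond orders sum to 1 (valence 3) → 2 H
  atom 2: C, bond orders sum to 3 (valence 4) → 1 H
  atom 3: C, bond orders sum to 1 (valence 4) → 3 H
  atom 4: C, bond orders sum to 2 (valence 4) → 2 H
  atom 5: C, bond orders sum to 1 (valence 4) → 3 H
Totals → C:4, H:11, N:1.
In Hill order: C4H11N.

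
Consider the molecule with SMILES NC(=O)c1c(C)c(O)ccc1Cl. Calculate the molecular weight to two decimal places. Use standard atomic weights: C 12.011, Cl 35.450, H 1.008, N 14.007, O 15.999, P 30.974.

First, the molecular formula is C8H8ClNO2 (counting implicit H from valence).
  C: 8 × 12.011 = 96.088
  Cl: 1 × 35.450 = 35.450
  H: 8 × 1.008 = 8.064
  N: 1 × 14.007 = 14.007
  O: 2 × 15.999 = 31.998
Sum: 8×12.011 + 1×35.450 + 8×1.008 + 1×14.007 + 2×15.999 = 185.607 → 185.61 g/mol.

185.61 g/mol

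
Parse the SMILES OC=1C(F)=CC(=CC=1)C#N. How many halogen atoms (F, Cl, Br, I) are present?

Halogen atoms appear at heavy-atom position 4 (1×F).
Other groups present: 1 hydroxyl, 1 nitrile.
Halogen count: 1.

1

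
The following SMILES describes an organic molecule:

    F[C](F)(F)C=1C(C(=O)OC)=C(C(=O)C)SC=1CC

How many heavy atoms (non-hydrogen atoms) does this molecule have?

Every atom symbol written in the SMILES (organic subset) is one heavy atom; implicit H are not written.
Heavy atoms by element → C:11, F:3, O:3, S:1.
Total: 18.

18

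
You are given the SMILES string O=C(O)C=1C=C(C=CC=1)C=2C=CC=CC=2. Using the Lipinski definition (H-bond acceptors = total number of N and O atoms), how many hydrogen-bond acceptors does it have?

2

N atoms: 0; O atoms: 2.
Lipinski HBA = 0 + 2 = 2.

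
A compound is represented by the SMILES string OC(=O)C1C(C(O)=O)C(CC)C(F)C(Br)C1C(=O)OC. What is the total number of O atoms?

Scan the SMILES for O atoms (remember two-letter symbols like Cl and Br are single atoms).
Oxygen count: 6.

6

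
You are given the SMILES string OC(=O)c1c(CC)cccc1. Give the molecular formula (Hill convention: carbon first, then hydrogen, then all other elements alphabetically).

Walk through each heavy atom and fill implicit hydrogens from standard valence (C 4, N 3, O 2, S 2, halogen 1); for lowercase aromatic atoms, an aromatic c carries 1 H when it has two neighbours and 0 H with three, and aromatic n carries 0 H:
  atom 1: O, bond orders sum to 1 (valence 2) → 1 H
  atom 2: C, bond orders sum to 4 (valence 4) → 0 H
  atom 3: O, bond orders sum to 2 (valence 2) → 0 H
  atom 4: aromatic c, 3 neighbours → 0 H
  atom 5: aromatic c, 3 neighbours → 0 H
  atom 6: C, bond orders sum to 2 (valence 4) → 2 H
  atom 7: C, bond orders sum to 1 (valence 4) → 3 H
  atom 8: aromatic c, 2 neighbours → 1 H
  atom 9: aromatic c, 2 neighbours → 1 H
  atom 10: aromatic c, 2 neighbours → 1 H
  atom 11: aromatic c, 2 neighbours → 1 H
Totals → C:9, H:10, O:2.
In Hill order: C9H10O2.

C9H10O2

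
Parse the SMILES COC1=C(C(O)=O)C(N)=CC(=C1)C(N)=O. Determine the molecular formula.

C9H10N2O4

Walk through each heavy atom and fill implicit hydrogens from standard valence (C 4, N 3, O 2, S 2, halogen 1):
  atom 1: C, bond orders sum to 1 (valence 4) → 3 H
  atom 2: O, bond orders sum to 2 (valence 2) → 0 H
  atom 3: C, bond orders sum to 4 (valence 4) → 0 H
  atom 4: C, bond orders sum to 4 (valence 4) → 0 H
  atom 5: C, bond orders sum to 4 (valence 4) → 0 H
  atom 6: O, bond orders sum to 1 (valence 2) → 1 H
  atom 7: O, bond orders sum to 2 (valence 2) → 0 H
  atom 8: C, bond orders sum to 4 (valence 4) → 0 H
  atom 9: N, bond orders sum to 1 (valence 3) → 2 H
  atom 10: C, bond orders sum to 3 (valence 4) → 1 H
  atom 11: C, bond orders sum to 4 (valence 4) → 0 H
  atom 12: C, bond orders sum to 3 (valence 4) → 1 H
  atom 13: C, bond orders sum to 4 (valence 4) → 0 H
  atom 14: N, bond orders sum to 1 (valence 3) → 2 H
  atom 15: O, bond orders sum to 2 (valence 2) → 0 H
Totals → C:9, H:10, N:2, O:4.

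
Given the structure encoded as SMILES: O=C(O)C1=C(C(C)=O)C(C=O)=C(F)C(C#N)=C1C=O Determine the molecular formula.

C12H6FNO5

Walk through each heavy atom and fill implicit hydrogens from standard valence (C 4, N 3, O 2, S 2, halogen 1):
  atom 1: O, bond orders sum to 2 (valence 2) → 0 H
  atom 2: C, bond orders sum to 4 (valence 4) → 0 H
  atom 3: O, bond orders sum to 1 (valence 2) → 1 H
  atom 4: C, bond orders sum to 4 (valence 4) → 0 H
  atom 5: C, bond orders sum to 4 (valence 4) → 0 H
  atom 6: C, bond orders sum to 4 (valence 4) → 0 H
  atom 7: C, bond orders sum to 1 (valence 4) → 3 H
  atom 8: O, bond orders sum to 2 (valence 2) → 0 H
  atom 9: C, bond orders sum to 4 (valence 4) → 0 H
  atom 10: C, bond orders sum to 3 (valence 4) → 1 H
  atom 11: O, bond orders sum to 2 (valence 2) → 0 H
  atom 12: C, bond orders sum to 4 (valence 4) → 0 H
  atom 13: F (halogen, monovalent) → 0 H
  atom 14: C, bond orders sum to 4 (valence 4) → 0 H
  atom 15: C, bond orders sum to 4 (valence 4) → 0 H
  atom 16: N, bond orders sum to 3 (valence 3) → 0 H
  atom 17: C, bond orders sum to 4 (valence 4) → 0 H
  atom 18: C, bond orders sum to 3 (valence 4) → 1 H
  atom 19: O, bond orders sum to 2 (valence 2) → 0 H
Totals → C:12, H:6, F:1, N:1, O:5.
In Hill order: C12H6FNO5.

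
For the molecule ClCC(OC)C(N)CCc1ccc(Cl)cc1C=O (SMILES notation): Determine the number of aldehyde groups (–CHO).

1

The aldehyde motif appears at heavy-atom position 17 in the SMILES.
Other groups present: 1 ether, 1 primary amine.
Aldehyde count: 1.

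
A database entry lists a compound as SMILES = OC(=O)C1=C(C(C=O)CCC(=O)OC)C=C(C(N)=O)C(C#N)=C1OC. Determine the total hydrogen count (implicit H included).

Walk through each heavy atom and fill implicit hydrogens from standard valence (C 4, N 3, O 2, S 2, halogen 1):
  atom 1: O, bond orders sum to 1 (valence 2) → 1 H
  atom 2: C, bond orders sum to 4 (valence 4) → 0 H
  atom 3: O, bond orders sum to 2 (valence 2) → 0 H
  atom 4: C, bond orders sum to 4 (valence 4) → 0 H
  atom 5: C, bond orders sum to 4 (valence 4) → 0 H
  atom 6: C, bond orders sum to 3 (valence 4) → 1 H
  atom 7: C, bond orders sum to 3 (valence 4) → 1 H
  atom 8: O, bond orders sum to 2 (valence 2) → 0 H
  atom 9: C, bond orders sum to 2 (valence 4) → 2 H
  atom 10: C, bond orders sum to 2 (valence 4) → 2 H
  atom 11: C, bond orders sum to 4 (valence 4) → 0 H
  atom 12: O, bond orders sum to 2 (valence 2) → 0 H
  atom 13: O, bond orders sum to 2 (valence 2) → 0 H
  atom 14: C, bond orders sum to 1 (valence 4) → 3 H
  atom 15: C, bond orders sum to 3 (valence 4) → 1 H
  atom 16: C, bond orders sum to 4 (valence 4) → 0 H
  atom 17: C, bond orders sum to 4 (valence 4) → 0 H
  atom 18: N, bond orders sum to 1 (valence 3) → 2 H
  atom 19: O, bond orders sum to 2 (valence 2) → 0 H
  atom 20: C, bond orders sum to 4 (valence 4) → 0 H
  atom 21: C, bond orders sum to 4 (valence 4) → 0 H
  atom 22: N, bond orders sum to 3 (valence 3) → 0 H
  atom 23: C, bond orders sum to 4 (valence 4) → 0 H
  atom 24: O, bond orders sum to 2 (valence 2) → 0 H
  atom 25: C, bond orders sum to 1 (valence 4) → 3 H
Total hydrogens: 16.

16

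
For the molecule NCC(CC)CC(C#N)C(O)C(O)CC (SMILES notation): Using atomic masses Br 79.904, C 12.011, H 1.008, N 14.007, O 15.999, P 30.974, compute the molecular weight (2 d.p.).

First, the molecular formula is C11H22N2O2 (counting implicit H from valence).
  C: 11 × 12.011 = 132.121
  H: 22 × 1.008 = 22.176
  N: 2 × 14.007 = 28.014
  O: 2 × 15.999 = 31.998
Sum: 11×12.011 + 22×1.008 + 2×14.007 + 2×15.999 = 214.309 → 214.31 g/mol.

214.31 g/mol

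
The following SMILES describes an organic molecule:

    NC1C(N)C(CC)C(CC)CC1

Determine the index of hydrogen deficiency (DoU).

Molecular formula: C10H22N2.
DoU = (2C + 2 + N − H − X) / 2, where X is the halogen count and O/S are ignored.
    = (2·10 + 2 + 2 − 22 − 0) / 2 = 2 / 2 = 1.

1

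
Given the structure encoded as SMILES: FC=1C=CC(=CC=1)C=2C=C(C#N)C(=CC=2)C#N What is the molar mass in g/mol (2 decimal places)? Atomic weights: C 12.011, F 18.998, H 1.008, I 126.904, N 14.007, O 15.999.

222.22 g/mol

First, the molecular formula is C14H7FN2 (counting implicit H from valence).
  C: 14 × 12.011 = 168.154
  F: 1 × 18.998 = 18.998
  H: 7 × 1.008 = 7.056
  N: 2 × 14.007 = 28.014
Sum: 14×12.011 + 1×18.998 + 7×1.008 + 2×14.007 = 222.222 → 222.22 g/mol.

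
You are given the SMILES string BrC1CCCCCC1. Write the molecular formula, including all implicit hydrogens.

Walk through each heavy atom and fill implicit hydrogens from standard valence (C 4, N 3, O 2, S 2, halogen 1):
  atom 1: Br (halogen, monovalent) → 0 H
  atom 2: C, bond orders sum to 3 (valence 4) → 1 H
  atom 3: C, bond orders sum to 2 (valence 4) → 2 H
  atom 4: C, bond orders sum to 2 (valence 4) → 2 H
  atom 5: C, bond orders sum to 2 (valence 4) → 2 H
  atom 6: C, bond orders sum to 2 (valence 4) → 2 H
  atom 7: C, bond orders sum to 2 (valence 4) → 2 H
  atom 8: C, bond orders sum to 2 (valence 4) → 2 H
Totals → C:7, H:13, Br:1.
In Hill order: C7H13Br.

C7H13Br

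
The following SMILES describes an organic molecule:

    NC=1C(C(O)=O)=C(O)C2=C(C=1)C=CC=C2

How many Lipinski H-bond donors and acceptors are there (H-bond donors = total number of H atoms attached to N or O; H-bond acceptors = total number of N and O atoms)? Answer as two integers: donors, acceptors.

Donors: find every N or O and count the H atoms it carries.
  atom 1 (N): bond orders sum to 1 → 2 H
  atom 5 (O): bond orders sum to 1 → 1 H
  atom 6 (O): bond orders sum to 2 → 0 H
  atom 8 (O): bond orders sum to 1 → 1 H
Lipinski HBD = 4.
Acceptors: N atoms = 1, O atoms = 3 → HBA = 4.

4, 4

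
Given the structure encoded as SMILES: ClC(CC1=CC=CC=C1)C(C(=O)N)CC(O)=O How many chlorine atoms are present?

Scan the SMILES for Cl atoms (remember two-letter symbols like Cl and Br are single atoms).
Chlorine count: 1.

1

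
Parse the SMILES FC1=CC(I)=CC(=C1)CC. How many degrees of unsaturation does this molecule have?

4

Molecular formula: C8H8FI.
DoU = (2C + 2 + N − H − X) / 2, where X is the halogen count and O/S are ignored.
    = (2·8 + 2 + 0 − 8 − 2) / 2 = 8 / 2 = 4.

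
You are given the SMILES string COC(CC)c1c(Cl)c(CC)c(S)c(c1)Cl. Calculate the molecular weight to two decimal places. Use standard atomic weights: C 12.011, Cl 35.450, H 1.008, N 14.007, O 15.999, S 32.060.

279.22 g/mol

First, the molecular formula is C12H16Cl2OS (counting implicit H from valence).
  C: 12 × 12.011 = 144.132
  Cl: 2 × 35.450 = 70.900
  H: 16 × 1.008 = 16.128
  O: 1 × 15.999 = 15.999
  S: 1 × 32.060 = 32.060
Sum: 12×12.011 + 2×35.450 + 16×1.008 + 1×15.999 + 1×32.060 = 279.219 → 279.22 g/mol.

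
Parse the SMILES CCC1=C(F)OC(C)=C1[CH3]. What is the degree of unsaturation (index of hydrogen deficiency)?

3

Molecular formula: C8H11FO.
DoU = (2C + 2 + N − H − X) / 2, where X is the halogen count and O/S are ignored.
    = (2·8 + 2 + 0 − 11 − 1) / 2 = 6 / 2 = 3.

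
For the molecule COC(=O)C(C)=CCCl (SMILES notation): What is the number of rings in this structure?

In SMILES, each pair of matching ring-closure digits denotes one ring-closing bond; the number of such bonds equals the number of independent rings.
Ring-closure bonds here: 0.

0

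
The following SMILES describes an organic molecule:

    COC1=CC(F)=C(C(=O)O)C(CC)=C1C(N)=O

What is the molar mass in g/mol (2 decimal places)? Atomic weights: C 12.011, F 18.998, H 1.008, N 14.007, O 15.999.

First, the molecular formula is C11H12FNO4 (counting implicit H from valence).
  C: 11 × 12.011 = 132.121
  F: 1 × 18.998 = 18.998
  H: 12 × 1.008 = 12.096
  N: 1 × 14.007 = 14.007
  O: 4 × 15.999 = 63.996
Sum: 11×12.011 + 1×18.998 + 12×1.008 + 1×14.007 + 4×15.999 = 241.218 → 241.22 g/mol.

241.22 g/mol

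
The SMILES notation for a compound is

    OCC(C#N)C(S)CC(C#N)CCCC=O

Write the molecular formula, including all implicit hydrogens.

Walk through each heavy atom and fill implicit hydrogens from standard valence (C 4, N 3, O 2, S 2, halogen 1):
  atom 1: O, bond orders sum to 1 (valence 2) → 1 H
  atom 2: C, bond orders sum to 2 (valence 4) → 2 H
  atom 3: C, bond orders sum to 3 (valence 4) → 1 H
  atom 4: C, bond orders sum to 4 (valence 4) → 0 H
  atom 5: N, bond orders sum to 3 (valence 3) → 0 H
  atom 6: C, bond orders sum to 3 (valence 4) → 1 H
  atom 7: S, bond orders sum to 1 (valence 2) → 1 H
  atom 8: C, bond orders sum to 2 (valence 4) → 2 H
  atom 9: C, bond orders sum to 3 (valence 4) → 1 H
  atom 10: C, bond orders sum to 4 (valence 4) → 0 H
  atom 11: N, bond orders sum to 3 (valence 3) → 0 H
  atom 12: C, bond orders sum to 2 (valence 4) → 2 H
  atom 13: C, bond orders sum to 2 (valence 4) → 2 H
  atom 14: C, bond orders sum to 2 (valence 4) → 2 H
  atom 15: C, bond orders sum to 3 (valence 4) → 1 H
  atom 16: O, bond orders sum to 2 (valence 2) → 0 H
Totals → C:11, H:16, N:2, O:2, S:1.

C11H16N2O2S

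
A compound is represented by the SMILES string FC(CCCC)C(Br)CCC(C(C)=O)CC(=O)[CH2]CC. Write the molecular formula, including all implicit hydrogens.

C16H28BrFO2

Walk through each heavy atom and fill implicit hydrogens from standard valence (C 4, N 3, O 2, S 2, halogen 1):
  atom 1: F (halogen, monovalent) → 0 H
  atom 2: C, bond orders sum to 3 (valence 4) → 1 H
  atom 3: C, bond orders sum to 2 (valence 4) → 2 H
  atom 4: C, bond orders sum to 2 (valence 4) → 2 H
  atom 5: C, bond orders sum to 2 (valence 4) → 2 H
  atom 6: C, bond orders sum to 1 (valence 4) → 3 H
  atom 7: C, bond orders sum to 3 (valence 4) → 1 H
  atom 8: Br (halogen, monovalent) → 0 H
  atom 9: C, bond orders sum to 2 (valence 4) → 2 H
  atom 10: C, bond orders sum to 2 (valence 4) → 2 H
  atom 11: C, bond orders sum to 3 (valence 4) → 1 H
  atom 12: C, bond orders sum to 4 (valence 4) → 0 H
  atom 13: C, bond orders sum to 1 (valence 4) → 3 H
  atom 14: O, bond orders sum to 2 (valence 2) → 0 H
  atom 15: C, bond orders sum to 2 (valence 4) → 2 H
  atom 16: C, bond orders sum to 4 (valence 4) → 0 H
  atom 17: O, bond orders sum to 2 (valence 2) → 0 H
  atom 18: C with explicit H count 2
  atom 19: C, bond orders sum to 2 (valence 4) → 2 H
  atom 20: C, bond orders sum to 1 (valence 4) → 3 H
Totals → C:16, H:28, Br:1, F:1, O:2.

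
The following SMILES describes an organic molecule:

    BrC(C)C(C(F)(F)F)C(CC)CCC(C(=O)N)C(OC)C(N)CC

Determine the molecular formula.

Walk through each heavy atom and fill implicit hydrogens from standard valence (C 4, N 3, O 2, S 2, halogen 1):
  atom 1: Br (halogen, monovalent) → 0 H
  atom 2: C, bond orders sum to 3 (valence 4) → 1 H
  atom 3: C, bond orders sum to 1 (valence 4) → 3 H
  atom 4: C, bond orders sum to 3 (valence 4) → 1 H
  atom 5: C, bond orders sum to 4 (valence 4) → 0 H
  atom 6: F (halogen, monovalent) → 0 H
  atom 7: F (halogen, monovalent) → 0 H
  atom 8: F (halogen, monovalent) → 0 H
  atom 9: C, bond orders sum to 3 (valence 4) → 1 H
  atom 10: C, bond orders sum to 2 (valence 4) → 2 H
  atom 11: C, bond orders sum to 1 (valence 4) → 3 H
  atom 12: C, bond orders sum to 2 (valence 4) → 2 H
  atom 13: C, bond orders sum to 2 (valence 4) → 2 H
  atom 14: C, bond orders sum to 3 (valence 4) → 1 H
  atom 15: C, bond orders sum to 4 (valence 4) → 0 H
  atom 16: O, bond orders sum to 2 (valence 2) → 0 H
  atom 17: N, bond orders sum to 1 (valence 3) → 2 H
  atom 18: C, bond orders sum to 3 (valence 4) → 1 H
  atom 19: O, bond orders sum to 2 (valence 2) → 0 H
  atom 20: C, bond orders sum to 1 (valence 4) → 3 H
  atom 21: C, bond orders sum to 3 (valence 4) → 1 H
  atom 22: N, bond orders sum to 1 (valence 3) → 2 H
  atom 23: C, bond orders sum to 2 (valence 4) → 2 H
  atom 24: C, bond orders sum to 1 (valence 4) → 3 H
Totals → C:16, H:30, Br:1, F:3, N:2, O:2.
In Hill order: C16H30BrF3N2O2.

C16H30BrF3N2O2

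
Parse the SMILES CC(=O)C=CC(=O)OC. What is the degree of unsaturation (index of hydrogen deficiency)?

3

Degree of unsaturation = (number of rings) + (number of π bonds).
Ring closures in the SMILES: 0.
π bonds: 3 double bonds (each 1 DoU) → 3 DoU from unsaturation.
Total DoU = 0 + 3 = 3.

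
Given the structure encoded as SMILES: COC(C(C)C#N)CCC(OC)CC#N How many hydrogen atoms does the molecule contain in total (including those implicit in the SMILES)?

18

Walk through each heavy atom and fill implicit hydrogens from standard valence (C 4, N 3, O 2, S 2, halogen 1):
  atom 1: C, bond orders sum to 1 (valence 4) → 3 H
  atom 2: O, bond orders sum to 2 (valence 2) → 0 H
  atom 3: C, bond orders sum to 3 (valence 4) → 1 H
  atom 4: C, bond orders sum to 3 (valence 4) → 1 H
  atom 5: C, bond orders sum to 1 (valence 4) → 3 H
  atom 6: C, bond orders sum to 4 (valence 4) → 0 H
  atom 7: N, bond orders sum to 3 (valence 3) → 0 H
  atom 8: C, bond orders sum to 2 (valence 4) → 2 H
  atom 9: C, bond orders sum to 2 (valence 4) → 2 H
  atom 10: C, bond orders sum to 3 (valence 4) → 1 H
  atom 11: O, bond orders sum to 2 (valence 2) → 0 H
  atom 12: C, bond orders sum to 1 (valence 4) → 3 H
  atom 13: C, bond orders sum to 2 (valence 4) → 2 H
  atom 14: C, bond orders sum to 4 (valence 4) → 0 H
  atom 15: N, bond orders sum to 3 (valence 3) → 0 H
Total hydrogens: 18.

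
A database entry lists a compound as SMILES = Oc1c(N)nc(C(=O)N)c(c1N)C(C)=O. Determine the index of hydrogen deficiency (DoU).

Molecular formula: C8H10N4O3.
DoU = (2C + 2 + N − H − X) / 2, where X is the halogen count and O/S are ignored.
    = (2·8 + 2 + 4 − 10 − 0) / 2 = 12 / 2 = 6.

6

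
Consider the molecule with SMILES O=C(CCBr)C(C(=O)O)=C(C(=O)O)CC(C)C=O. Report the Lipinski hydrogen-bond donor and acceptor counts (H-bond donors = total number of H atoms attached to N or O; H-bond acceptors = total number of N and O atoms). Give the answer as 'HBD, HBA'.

Donors: find every N or O and count the H atoms it carries.
  atom 1 (O): bond orders sum to 2 → 0 H
  atom 8 (O): bond orders sum to 2 → 0 H
  atom 9 (O): bond orders sum to 1 → 1 H
  atom 12 (O): bond orders sum to 2 → 0 H
  atom 13 (O): bond orders sum to 1 → 1 H
  atom 18 (O): bond orders sum to 2 → 0 H
Lipinski HBD = 2.
Acceptors: N atoms = 0, O atoms = 6 → HBA = 6.

2, 6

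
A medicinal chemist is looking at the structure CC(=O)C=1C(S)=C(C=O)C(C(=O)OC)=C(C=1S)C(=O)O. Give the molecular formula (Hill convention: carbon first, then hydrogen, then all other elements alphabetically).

Walk through each heavy atom and fill implicit hydrogens from standard valence (C 4, N 3, O 2, S 2, halogen 1):
  atom 1: C, bond orders sum to 1 (valence 4) → 3 H
  atom 2: C, bond orders sum to 4 (valence 4) → 0 H
  atom 3: O, bond orders sum to 2 (valence 2) → 0 H
  atom 4: C, bond orders sum to 4 (valence 4) → 0 H
  atom 5: C, bond orders sum to 4 (valence 4) → 0 H
  atom 6: S, bond orders sum to 1 (valence 2) → 1 H
  atom 7: C, bond orders sum to 4 (valence 4) → 0 H
  atom 8: C, bond orders sum to 3 (valence 4) → 1 H
  atom 9: O, bond orders sum to 2 (valence 2) → 0 H
  atom 10: C, bond orders sum to 4 (valence 4) → 0 H
  atom 11: C, bond orders sum to 4 (valence 4) → 0 H
  atom 12: O, bond orders sum to 2 (valence 2) → 0 H
  atom 13: O, bond orders sum to 2 (valence 2) → 0 H
  atom 14: C, bond orders sum to 1 (valence 4) → 3 H
  atom 15: C, bond orders sum to 4 (valence 4) → 0 H
  atom 16: C, bond orders sum to 4 (valence 4) → 0 H
  atom 17: S, bond orders sum to 1 (valence 2) → 1 H
  atom 18: C, bond orders sum to 4 (valence 4) → 0 H
  atom 19: O, bond orders sum to 2 (valence 2) → 0 H
  atom 20: O, bond orders sum to 1 (valence 2) → 1 H
Totals → C:12, H:10, O:6, S:2.
In Hill order: C12H10O6S2.

C12H10O6S2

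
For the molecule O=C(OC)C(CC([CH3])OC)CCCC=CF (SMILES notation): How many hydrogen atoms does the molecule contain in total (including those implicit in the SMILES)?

Walk through each heavy atom and fill implicit hydrogens from standard valence (C 4, N 3, O 2, S 2, halogen 1):
  atom 1: O, bond orders sum to 2 (valence 2) → 0 H
  atom 2: C, bond orders sum to 4 (valence 4) → 0 H
  atom 3: O, bond orders sum to 2 (valence 2) → 0 H
  atom 4: C, bond orders sum to 1 (valence 4) → 3 H
  atom 5: C, bond orders sum to 3 (valence 4) → 1 H
  atom 6: C, bond orders sum to 2 (valence 4) → 2 H
  atom 7: C, bond orders sum to 3 (valence 4) → 1 H
  atom 8: C with explicit H count 3
  atom 9: O, bond orders sum to 2 (valence 2) → 0 H
  atom 10: C, bond orders sum to 1 (valence 4) → 3 H
  atom 11: C, bond orders sum to 2 (valence 4) → 2 H
  atom 12: C, bond orders sum to 2 (valence 4) → 2 H
  atom 13: C, bond orders sum to 2 (valence 4) → 2 H
  atom 14: C, bond orders sum to 3 (valence 4) → 1 H
  atom 15: C, bond orders sum to 3 (valence 4) → 1 H
  atom 16: F (halogen, monovalent) → 0 H
Total hydrogens: 21.

21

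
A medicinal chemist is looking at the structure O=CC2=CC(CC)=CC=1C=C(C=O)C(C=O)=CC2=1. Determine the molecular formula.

Walk through each heavy atom and fill implicit hydrogens from standard valence (C 4, N 3, O 2, S 2, halogen 1):
  atom 1: O, bond orders sum to 2 (valence 2) → 0 H
  atom 2: C, bond orders sum to 3 (valence 4) → 1 H
  atom 3: C, bond orders sum to 4 (valence 4) → 0 H
  atom 4: C, bond orders sum to 3 (valence 4) → 1 H
  atom 5: C, bond orders sum to 4 (valence 4) → 0 H
  atom 6: C, bond orders sum to 2 (valence 4) → 2 H
  atom 7: C, bond orders sum to 1 (valence 4) → 3 H
  atom 8: C, bond orders sum to 3 (valence 4) → 1 H
  atom 9: C, bond orders sum to 4 (valence 4) → 0 H
  atom 10: C, bond orders sum to 3 (valence 4) → 1 H
  atom 11: C, bond orders sum to 4 (valence 4) → 0 H
  atom 12: C, bond orders sum to 3 (valence 4) → 1 H
  atom 13: O, bond orders sum to 2 (valence 2) → 0 H
  atom 14: C, bond orders sum to 4 (valence 4) → 0 H
  atom 15: C, bond orders sum to 3 (valence 4) → 1 H
  atom 16: O, bond orders sum to 2 (valence 2) → 0 H
  atom 17: C, bond orders sum to 3 (valence 4) → 1 H
  atom 18: C, bond orders sum to 4 (valence 4) → 0 H
Totals → C:15, H:12, O:3.
In Hill order: C15H12O3.

C15H12O3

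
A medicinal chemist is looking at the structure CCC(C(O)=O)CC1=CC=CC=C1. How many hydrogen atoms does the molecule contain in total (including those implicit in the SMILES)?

14

Walk through each heavy atom and fill implicit hydrogens from standard valence (C 4, N 3, O 2, S 2, halogen 1):
  atom 1: C, bond orders sum to 1 (valence 4) → 3 H
  atom 2: C, bond orders sum to 2 (valence 4) → 2 H
  atom 3: C, bond orders sum to 3 (valence 4) → 1 H
  atom 4: C, bond orders sum to 4 (valence 4) → 0 H
  atom 5: O, bond orders sum to 1 (valence 2) → 1 H
  atom 6: O, bond orders sum to 2 (valence 2) → 0 H
  atom 7: C, bond orders sum to 2 (valence 4) → 2 H
  atom 8: C, bond orders sum to 4 (valence 4) → 0 H
  atom 9: C, bond orders sum to 3 (valence 4) → 1 H
  atom 10: C, bond orders sum to 3 (valence 4) → 1 H
  atom 11: C, bond orders sum to 3 (valence 4) → 1 H
  atom 12: C, bond orders sum to 3 (valence 4) → 1 H
  atom 13: C, bond orders sum to 3 (valence 4) → 1 H
Total hydrogens: 14.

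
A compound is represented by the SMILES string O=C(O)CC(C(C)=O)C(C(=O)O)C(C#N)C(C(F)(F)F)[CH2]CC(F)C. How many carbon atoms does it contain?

Count every carbon token in the SMILES (each C, including those in ring-closure positions and inside branches).
Carbon count: 15.

15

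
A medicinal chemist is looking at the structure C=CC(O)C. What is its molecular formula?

Walk through each heavy atom and fill implicit hydrogens from standard valence (C 4, N 3, O 2, S 2, halogen 1):
  atom 1: C, bond orders sum to 2 (valence 4) → 2 H
  atom 2: C, bond orders sum to 3 (valence 4) → 1 H
  atom 3: C, bond orders sum to 3 (valence 4) → 1 H
  atom 4: O, bond orders sum to 1 (valence 2) → 1 H
  atom 5: C, bond orders sum to 1 (valence 4) → 3 H
Totals → C:4, H:8, O:1.

C4H8O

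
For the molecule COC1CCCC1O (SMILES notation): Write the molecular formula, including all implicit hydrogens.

C6H12O2

Walk through each heavy atom and fill implicit hydrogens from standard valence (C 4, N 3, O 2, S 2, halogen 1):
  atom 1: C, bond orders sum to 1 (valence 4) → 3 H
  atom 2: O, bond orders sum to 2 (valence 2) → 0 H
  atom 3: C, bond orders sum to 3 (valence 4) → 1 H
  atom 4: C, bond orders sum to 2 (valence 4) → 2 H
  atom 5: C, bond orders sum to 2 (valence 4) → 2 H
  atom 6: C, bond orders sum to 2 (valence 4) → 2 H
  atom 7: C, bond orders sum to 3 (valence 4) → 1 H
  atom 8: O, bond orders sum to 1 (valence 2) → 1 H
Totals → C:6, H:12, O:2.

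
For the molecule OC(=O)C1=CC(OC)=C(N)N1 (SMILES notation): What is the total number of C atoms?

6

Count every carbon token in the SMILES (each C, including those in ring-closure positions and inside branches).
Carbon count: 6.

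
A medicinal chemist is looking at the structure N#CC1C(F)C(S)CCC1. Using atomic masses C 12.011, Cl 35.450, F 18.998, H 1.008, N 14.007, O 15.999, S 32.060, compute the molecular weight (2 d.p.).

First, the molecular formula is C7H10FNS (counting implicit H from valence).
  C: 7 × 12.011 = 84.077
  F: 1 × 18.998 = 18.998
  H: 10 × 1.008 = 10.080
  N: 1 × 14.007 = 14.007
  S: 1 × 32.060 = 32.060
Sum: 7×12.011 + 1×18.998 + 10×1.008 + 1×14.007 + 1×32.060 = 159.222 → 159.22 g/mol.

159.22 g/mol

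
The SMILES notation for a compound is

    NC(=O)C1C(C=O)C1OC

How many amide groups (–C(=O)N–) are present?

1

The amide motif appears at heavy-atom position 2 in the SMILES.
Other groups present: 1 aldehyde, 1 ether.
Amide count: 1.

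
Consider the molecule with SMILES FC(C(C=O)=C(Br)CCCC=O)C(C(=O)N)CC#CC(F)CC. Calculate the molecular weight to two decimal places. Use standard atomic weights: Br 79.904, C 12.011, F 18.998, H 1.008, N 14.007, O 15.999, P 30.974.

392.24 g/mol

First, the molecular formula is C16H20BrF2NO3 (counting implicit H from valence).
  Br: 1 × 79.904 = 79.904
  C: 16 × 12.011 = 192.176
  F: 2 × 18.998 = 37.996
  H: 20 × 1.008 = 20.160
  N: 1 × 14.007 = 14.007
  O: 3 × 15.999 = 47.997
Sum: 1×79.904 + 16×12.011 + 2×18.998 + 20×1.008 + 1×14.007 + 3×15.999 = 392.240 → 392.24 g/mol.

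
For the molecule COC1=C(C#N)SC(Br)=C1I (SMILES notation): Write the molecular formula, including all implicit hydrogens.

C6H3BrINOS

Walk through each heavy atom and fill implicit hydrogens from standard valence (C 4, N 3, O 2, S 2, halogen 1):
  atom 1: C, bond orders sum to 1 (valence 4) → 3 H
  atom 2: O, bond orders sum to 2 (valence 2) → 0 H
  atom 3: C, bond orders sum to 4 (valence 4) → 0 H
  atom 4: C, bond orders sum to 4 (valence 4) → 0 H
  atom 5: C, bond orders sum to 4 (valence 4) → 0 H
  atom 6: N, bond orders sum to 3 (valence 3) → 0 H
  atom 7: S, bond orders sum to 2 (valence 2) → 0 H
  atom 8: C, bond orders sum to 4 (valence 4) → 0 H
  atom 9: Br (halogen, monovalent) → 0 H
  atom 10: C, bond orders sum to 4 (valence 4) → 0 H
  atom 11: I (halogen, monovalent) → 0 H
Totals → C:6, H:3, Br:1, I:1, N:1, O:1, S:1.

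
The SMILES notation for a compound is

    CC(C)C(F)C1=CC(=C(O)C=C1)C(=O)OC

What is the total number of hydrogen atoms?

Walk through each heavy atom and fill implicit hydrogens from standard valence (C 4, N 3, O 2, S 2, halogen 1):
  atom 1: C, bond orders sum to 1 (valence 4) → 3 H
  atom 2: C, bond orders sum to 3 (valence 4) → 1 H
  atom 3: C, bond orders sum to 1 (valence 4) → 3 H
  atom 4: C, bond orders sum to 3 (valence 4) → 1 H
  atom 5: F (halogen, monovalent) → 0 H
  atom 6: C, bond orders sum to 4 (valence 4) → 0 H
  atom 7: C, bond orders sum to 3 (valence 4) → 1 H
  atom 8: C, bond orders sum to 4 (valence 4) → 0 H
  atom 9: C, bond orders sum to 4 (valence 4) → 0 H
  atom 10: O, bond orders sum to 1 (valence 2) → 1 H
  atom 11: C, bond orders sum to 3 (valence 4) → 1 H
  atom 12: C, bond orders sum to 3 (valence 4) → 1 H
  atom 13: C, bond orders sum to 4 (valence 4) → 0 H
  atom 14: O, bond orders sum to 2 (valence 2) → 0 H
  atom 15: O, bond orders sum to 2 (valence 2) → 0 H
  atom 16: C, bond orders sum to 1 (valence 4) → 3 H
Total hydrogens: 15.

15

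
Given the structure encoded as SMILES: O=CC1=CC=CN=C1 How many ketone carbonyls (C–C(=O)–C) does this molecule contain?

0

Scan the SMILES for the ketone motif — none present.
Groups that are present: 1 aldehyde.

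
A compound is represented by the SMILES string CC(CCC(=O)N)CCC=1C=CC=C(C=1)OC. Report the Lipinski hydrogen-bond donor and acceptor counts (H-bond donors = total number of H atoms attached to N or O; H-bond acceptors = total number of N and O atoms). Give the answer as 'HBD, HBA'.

2, 3

Donors: find every N or O and count the H atoms it carries.
  atom 6 (O): bond orders sum to 2 → 0 H
  atom 7 (N): bond orders sum to 1 → 2 H
  atom 16 (O): bond orders sum to 2 → 0 H
Lipinski HBD = 2.
Acceptors: N atoms = 1, O atoms = 2 → HBA = 3.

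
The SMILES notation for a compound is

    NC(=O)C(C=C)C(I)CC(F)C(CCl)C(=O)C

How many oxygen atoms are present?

2

Scan the SMILES for O atoms (remember two-letter symbols like Cl and Br are single atoms).
Oxygen count: 2.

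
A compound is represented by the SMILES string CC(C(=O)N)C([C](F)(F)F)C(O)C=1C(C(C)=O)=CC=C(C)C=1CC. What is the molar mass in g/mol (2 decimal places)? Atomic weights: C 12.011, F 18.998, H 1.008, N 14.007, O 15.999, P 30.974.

345.36 g/mol

First, the molecular formula is C17H22F3NO3 (counting implicit H from valence).
  C: 17 × 12.011 = 204.187
  F: 3 × 18.998 = 56.994
  H: 22 × 1.008 = 22.176
  N: 1 × 14.007 = 14.007
  O: 3 × 15.999 = 47.997
Sum: 17×12.011 + 3×18.998 + 22×1.008 + 1×14.007 + 3×15.999 = 345.361 → 345.36 g/mol.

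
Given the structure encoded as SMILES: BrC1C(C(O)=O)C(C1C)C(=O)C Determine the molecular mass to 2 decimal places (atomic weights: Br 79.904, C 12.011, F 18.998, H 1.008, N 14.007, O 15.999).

First, the molecular formula is C8H11BrO3 (counting implicit H from valence).
  Br: 1 × 79.904 = 79.904
  C: 8 × 12.011 = 96.088
  H: 11 × 1.008 = 11.088
  O: 3 × 15.999 = 47.997
Sum: 1×79.904 + 8×12.011 + 11×1.008 + 3×15.999 = 235.077 → 235.08 g/mol.

235.08 g/mol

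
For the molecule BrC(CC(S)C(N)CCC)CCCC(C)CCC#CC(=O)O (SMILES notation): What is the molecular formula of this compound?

Walk through each heavy atom and fill implicit hydrogens from standard valence (C 4, N 3, O 2, S 2, halogen 1):
  atom 1: Br (halogen, monovalent) → 0 H
  atom 2: C, bond orders sum to 3 (valence 4) → 1 H
  atom 3: C, bond orders sum to 2 (valence 4) → 2 H
  atom 4: C, bond orders sum to 3 (valence 4) → 1 H
  atom 5: S, bond orders sum to 1 (valence 2) → 1 H
  atom 6: C, bond orders sum to 3 (valence 4) → 1 H
  atom 7: N, bond orders sum to 1 (valence 3) → 2 H
  atom 8: C, bond orders sum to 2 (valence 4) → 2 H
  atom 9: C, bond orders sum to 2 (valence 4) → 2 H
  atom 10: C, bond orders sum to 1 (valence 4) → 3 H
  atom 11: C, bond orders sum to 2 (valence 4) → 2 H
  atom 12: C, bond orders sum to 2 (valence 4) → 2 H
  atom 13: C, bond orders sum to 2 (valence 4) → 2 H
  atom 14: C, bond orders sum to 3 (valence 4) → 1 H
  atom 15: C, bond orders sum to 1 (valence 4) → 3 H
  atom 16: C, bond orders sum to 2 (valence 4) → 2 H
  atom 17: C, bond orders sum to 2 (valence 4) → 2 H
  atom 18: C, bond orders sum to 4 (valence 4) → 0 H
  atom 19: C, bond orders sum to 4 (valence 4) → 0 H
  atom 20: C, bond orders sum to 4 (valence 4) → 0 H
  atom 21: O, bond orders sum to 2 (valence 2) → 0 H
  atom 22: O, bond orders sum to 1 (valence 2) → 1 H
Totals → C:17, H:30, Br:1, N:1, O:2, S:1.

C17H30BrNO2S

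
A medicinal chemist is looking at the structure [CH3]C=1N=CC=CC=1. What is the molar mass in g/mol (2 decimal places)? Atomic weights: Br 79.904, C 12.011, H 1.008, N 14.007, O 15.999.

First, the molecular formula is C6H7N (counting implicit H from valence).
  C: 6 × 12.011 = 72.066
  H: 7 × 1.008 = 7.056
  N: 1 × 14.007 = 14.007
Sum: 6×12.011 + 7×1.008 + 1×14.007 = 93.129 → 93.13 g/mol.

93.13 g/mol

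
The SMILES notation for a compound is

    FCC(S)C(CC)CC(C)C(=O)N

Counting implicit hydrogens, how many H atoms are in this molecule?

18

Walk through each heavy atom and fill implicit hydrogens from standard valence (C 4, N 3, O 2, S 2, halogen 1):
  atom 1: F (halogen, monovalent) → 0 H
  atom 2: C, bond orders sum to 2 (valence 4) → 2 H
  atom 3: C, bond orders sum to 3 (valence 4) → 1 H
  atom 4: S, bond orders sum to 1 (valence 2) → 1 H
  atom 5: C, bond orders sum to 3 (valence 4) → 1 H
  atom 6: C, bond orders sum to 2 (valence 4) → 2 H
  atom 7: C, bond orders sum to 1 (valence 4) → 3 H
  atom 8: C, bond orders sum to 2 (valence 4) → 2 H
  atom 9: C, bond orders sum to 3 (valence 4) → 1 H
  atom 10: C, bond orders sum to 1 (valence 4) → 3 H
  atom 11: C, bond orders sum to 4 (valence 4) → 0 H
  atom 12: O, bond orders sum to 2 (valence 2) → 0 H
  atom 13: N, bond orders sum to 1 (valence 3) → 2 H
Total hydrogens: 18.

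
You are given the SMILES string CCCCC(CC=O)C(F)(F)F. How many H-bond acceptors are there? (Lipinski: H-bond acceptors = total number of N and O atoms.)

1

N atoms: 0; O atoms: 1.
Lipinski HBA = 0 + 1 = 1.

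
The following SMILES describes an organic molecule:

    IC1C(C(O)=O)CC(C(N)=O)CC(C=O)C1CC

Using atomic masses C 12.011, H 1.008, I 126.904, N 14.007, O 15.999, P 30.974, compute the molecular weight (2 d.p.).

367.18 g/mol

First, the molecular formula is C12H18INO4 (counting implicit H from valence).
  C: 12 × 12.011 = 144.132
  H: 18 × 1.008 = 18.144
  I: 1 × 126.904 = 126.904
  N: 1 × 14.007 = 14.007
  O: 4 × 15.999 = 63.996
Sum: 12×12.011 + 18×1.008 + 1×126.904 + 1×14.007 + 4×15.999 = 367.183 → 367.18 g/mol.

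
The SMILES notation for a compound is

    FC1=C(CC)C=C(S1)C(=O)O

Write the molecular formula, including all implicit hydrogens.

Walk through each heavy atom and fill implicit hydrogens from standard valence (C 4, N 3, O 2, S 2, halogen 1):
  atom 1: F (halogen, monovalent) → 0 H
  atom 2: C, bond orders sum to 4 (valence 4) → 0 H
  atom 3: C, bond orders sum to 4 (valence 4) → 0 H
  atom 4: C, bond orders sum to 2 (valence 4) → 2 H
  atom 5: C, bond orders sum to 1 (valence 4) → 3 H
  atom 6: C, bond orders sum to 3 (valence 4) → 1 H
  atom 7: C, bond orders sum to 4 (valence 4) → 0 H
  atom 8: S, bond orders sum to 2 (valence 2) → 0 H
  atom 9: C, bond orders sum to 4 (valence 4) → 0 H
  atom 10: O, bond orders sum to 2 (valence 2) → 0 H
  atom 11: O, bond orders sum to 1 (valence 2) → 1 H
Totals → C:7, H:7, F:1, O:2, S:1.
In Hill order: C7H7FO2S.

C7H7FO2S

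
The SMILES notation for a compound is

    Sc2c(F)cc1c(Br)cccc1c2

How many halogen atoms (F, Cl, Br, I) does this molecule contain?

2

Halogen atoms appear at heavy-atom positions 4, 8 (1×Br, 1×F).
Other groups present: 1 thiol.
Halogen count: 2.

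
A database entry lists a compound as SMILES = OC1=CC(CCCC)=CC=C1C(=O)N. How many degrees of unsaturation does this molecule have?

Molecular formula: C11H15NO2.
DoU = (2C + 2 + N − H − X) / 2, where X is the halogen count and O/S are ignored.
    = (2·11 + 2 + 1 − 15 − 0) / 2 = 10 / 2 = 5.

5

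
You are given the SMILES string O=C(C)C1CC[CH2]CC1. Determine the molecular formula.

Walk through each heavy atom and fill implicit hydrogens from standard valence (C 4, N 3, O 2, S 2, halogen 1):
  atom 1: O, bond orders sum to 2 (valence 2) → 0 H
  atom 2: C, bond orders sum to 4 (valence 4) → 0 H
  atom 3: C, bond orders sum to 1 (valence 4) → 3 H
  atom 4: C, bond orders sum to 3 (valence 4) → 1 H
  atom 5: C, bond orders sum to 2 (valence 4) → 2 H
  atom 6: C, bond orders sum to 2 (valence 4) → 2 H
  atom 7: C with explicit H count 2
  atom 8: C, bond orders sum to 2 (valence 4) → 2 H
  atom 9: C, bond orders sum to 2 (valence 4) → 2 H
Totals → C:8, H:14, O:1.
In Hill order: C8H14O.

C8H14O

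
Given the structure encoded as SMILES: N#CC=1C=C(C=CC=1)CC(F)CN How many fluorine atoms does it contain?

Scan the SMILES for F atoms (remember two-letter symbols like Cl and Br are single atoms).
Fluorine count: 1.

1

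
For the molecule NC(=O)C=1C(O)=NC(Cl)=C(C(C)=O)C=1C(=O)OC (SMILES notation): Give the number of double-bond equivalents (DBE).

Degree of unsaturation = (number of rings) + (number of π bonds).
Ring closures in the SMILES: 1.
π bonds: 6 double bonds (each 1 DoU) → 6 DoU from unsaturation.
Total DoU = 1 + 6 = 7.

7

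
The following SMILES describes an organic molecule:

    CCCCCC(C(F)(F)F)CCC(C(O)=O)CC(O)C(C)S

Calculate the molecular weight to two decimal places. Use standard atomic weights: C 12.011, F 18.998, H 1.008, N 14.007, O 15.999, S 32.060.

344.43 g/mol

First, the molecular formula is C15H27F3O3S (counting implicit H from valence).
  C: 15 × 12.011 = 180.165
  F: 3 × 18.998 = 56.994
  H: 27 × 1.008 = 27.216
  O: 3 × 15.999 = 47.997
  S: 1 × 32.060 = 32.060
Sum: 15×12.011 + 3×18.998 + 27×1.008 + 3×15.999 + 1×32.060 = 344.432 → 344.43 g/mol.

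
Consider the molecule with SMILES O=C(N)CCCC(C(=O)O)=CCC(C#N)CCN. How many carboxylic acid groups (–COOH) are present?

The carboxylic acid motif appears at heavy-atom position 8 in the SMILES.
Other groups present: 1 alkene, 1 amide, 1 nitrile, 1 primary amine.
Carboxylic acid count: 1.

1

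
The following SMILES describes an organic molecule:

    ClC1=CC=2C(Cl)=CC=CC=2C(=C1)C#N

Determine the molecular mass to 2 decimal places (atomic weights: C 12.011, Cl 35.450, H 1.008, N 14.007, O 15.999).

First, the molecular formula is C11H5Cl2N (counting implicit H from valence).
  C: 11 × 12.011 = 132.121
  Cl: 2 × 35.450 = 70.900
  H: 5 × 1.008 = 5.040
  N: 1 × 14.007 = 14.007
Sum: 11×12.011 + 2×35.450 + 5×1.008 + 1×14.007 = 222.068 → 222.07 g/mol.

222.07 g/mol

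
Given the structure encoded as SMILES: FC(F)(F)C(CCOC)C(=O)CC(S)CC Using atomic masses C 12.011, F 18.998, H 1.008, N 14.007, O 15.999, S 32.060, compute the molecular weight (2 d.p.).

First, the molecular formula is C10H17F3O2S (counting implicit H from valence).
  C: 10 × 12.011 = 120.110
  F: 3 × 18.998 = 56.994
  H: 17 × 1.008 = 17.136
  O: 2 × 15.999 = 31.998
  S: 1 × 32.060 = 32.060
Sum: 10×12.011 + 3×18.998 + 17×1.008 + 2×15.999 + 1×32.060 = 258.298 → 258.30 g/mol.

258.30 g/mol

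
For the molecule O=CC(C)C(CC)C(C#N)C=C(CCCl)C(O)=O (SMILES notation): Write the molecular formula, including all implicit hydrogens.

C13H18ClNO3

Walk through each heavy atom and fill implicit hydrogens from standard valence (C 4, N 3, O 2, S 2, halogen 1):
  atom 1: O, bond orders sum to 2 (valence 2) → 0 H
  atom 2: C, bond orders sum to 3 (valence 4) → 1 H
  atom 3: C, bond orders sum to 3 (valence 4) → 1 H
  atom 4: C, bond orders sum to 1 (valence 4) → 3 H
  atom 5: C, bond orders sum to 3 (valence 4) → 1 H
  atom 6: C, bond orders sum to 2 (valence 4) → 2 H
  atom 7: C, bond orders sum to 1 (valence 4) → 3 H
  atom 8: C, bond orders sum to 3 (valence 4) → 1 H
  atom 9: C, bond orders sum to 4 (valence 4) → 0 H
  atom 10: N, bond orders sum to 3 (valence 3) → 0 H
  atom 11: C, bond orders sum to 3 (valence 4) → 1 H
  atom 12: C, bond orders sum to 4 (valence 4) → 0 H
  atom 13: C, bond orders sum to 2 (valence 4) → 2 H
  atom 14: C, bond orders sum to 2 (valence 4) → 2 H
  atom 15: Cl (halogen, monovalent) → 0 H
  atom 16: C, bond orders sum to 4 (valence 4) → 0 H
  atom 17: O, bond orders sum to 1 (valence 2) → 1 H
  atom 18: O, bond orders sum to 2 (valence 2) → 0 H
Totals → C:13, H:18, Cl:1, N:1, O:3.
In Hill order: C13H18ClNO3.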